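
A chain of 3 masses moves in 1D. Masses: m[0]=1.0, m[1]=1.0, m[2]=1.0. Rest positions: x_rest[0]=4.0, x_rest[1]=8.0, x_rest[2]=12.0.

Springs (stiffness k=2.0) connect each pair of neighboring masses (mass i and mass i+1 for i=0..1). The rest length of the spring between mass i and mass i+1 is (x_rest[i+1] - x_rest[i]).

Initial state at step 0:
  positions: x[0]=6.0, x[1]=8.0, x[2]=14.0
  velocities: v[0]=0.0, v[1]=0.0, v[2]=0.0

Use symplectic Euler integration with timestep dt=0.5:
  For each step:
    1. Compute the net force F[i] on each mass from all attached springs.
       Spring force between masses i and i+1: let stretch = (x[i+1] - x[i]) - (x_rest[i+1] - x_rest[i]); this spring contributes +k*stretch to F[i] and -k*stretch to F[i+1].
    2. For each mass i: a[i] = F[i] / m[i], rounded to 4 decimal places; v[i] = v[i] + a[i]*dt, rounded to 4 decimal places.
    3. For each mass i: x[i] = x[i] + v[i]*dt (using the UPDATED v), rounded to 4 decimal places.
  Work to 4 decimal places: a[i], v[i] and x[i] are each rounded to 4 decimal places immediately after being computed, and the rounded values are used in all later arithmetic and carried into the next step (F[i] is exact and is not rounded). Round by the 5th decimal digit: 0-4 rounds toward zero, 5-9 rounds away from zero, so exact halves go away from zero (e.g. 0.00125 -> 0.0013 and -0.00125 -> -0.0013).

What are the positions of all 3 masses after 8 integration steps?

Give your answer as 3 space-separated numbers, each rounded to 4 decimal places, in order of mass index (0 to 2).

Answer: 5.5079 8.9845 13.5079

Derivation:
Step 0: x=[6.0000 8.0000 14.0000] v=[0.0000 0.0000 0.0000]
Step 1: x=[5.0000 10.0000 13.0000] v=[-2.0000 4.0000 -2.0000]
Step 2: x=[4.5000 11.0000 12.5000] v=[-1.0000 2.0000 -1.0000]
Step 3: x=[5.2500 9.5000 13.2500] v=[1.5000 -3.0000 1.5000]
Step 4: x=[6.1250 7.7500 14.1250] v=[1.7500 -3.5000 1.7500]
Step 5: x=[5.8125 8.3750 13.8125] v=[-0.6250 1.2500 -0.6250]
Step 6: x=[4.7813 10.4375 12.7813] v=[-2.0625 4.1250 -2.0625]
Step 7: x=[4.5782 10.8438 12.5782] v=[-0.4063 0.8126 -0.4063]
Step 8: x=[5.5079 8.9845 13.5079] v=[1.8593 -3.7186 1.8593]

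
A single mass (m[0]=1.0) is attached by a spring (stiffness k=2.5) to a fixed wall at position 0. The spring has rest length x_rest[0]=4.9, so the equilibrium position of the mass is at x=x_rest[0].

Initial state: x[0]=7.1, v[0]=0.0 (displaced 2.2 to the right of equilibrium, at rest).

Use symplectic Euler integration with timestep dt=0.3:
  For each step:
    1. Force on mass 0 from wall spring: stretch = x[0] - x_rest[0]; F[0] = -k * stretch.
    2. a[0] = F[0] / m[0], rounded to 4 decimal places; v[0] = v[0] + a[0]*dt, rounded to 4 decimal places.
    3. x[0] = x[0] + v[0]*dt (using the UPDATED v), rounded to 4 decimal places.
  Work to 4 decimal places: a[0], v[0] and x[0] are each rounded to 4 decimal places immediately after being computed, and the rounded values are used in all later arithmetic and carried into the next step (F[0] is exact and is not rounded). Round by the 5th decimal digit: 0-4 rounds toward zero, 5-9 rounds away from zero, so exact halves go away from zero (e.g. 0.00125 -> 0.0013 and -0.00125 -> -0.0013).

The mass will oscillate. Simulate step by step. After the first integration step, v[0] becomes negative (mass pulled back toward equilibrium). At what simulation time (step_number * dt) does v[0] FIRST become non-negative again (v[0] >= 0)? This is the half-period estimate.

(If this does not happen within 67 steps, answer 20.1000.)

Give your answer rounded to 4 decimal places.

Step 0: x=[7.1000] v=[0.0000]
Step 1: x=[6.6050] v=[-1.6500]
Step 2: x=[5.7264] v=[-2.9288]
Step 3: x=[4.6618] v=[-3.5486]
Step 4: x=[3.6508] v=[-3.3700]
Step 5: x=[2.9209] v=[-2.4331]
Step 6: x=[2.6363] v=[-0.9488]
Step 7: x=[2.8610] v=[0.7490]
First v>=0 after going negative at step 7, time=2.1000

Answer: 2.1000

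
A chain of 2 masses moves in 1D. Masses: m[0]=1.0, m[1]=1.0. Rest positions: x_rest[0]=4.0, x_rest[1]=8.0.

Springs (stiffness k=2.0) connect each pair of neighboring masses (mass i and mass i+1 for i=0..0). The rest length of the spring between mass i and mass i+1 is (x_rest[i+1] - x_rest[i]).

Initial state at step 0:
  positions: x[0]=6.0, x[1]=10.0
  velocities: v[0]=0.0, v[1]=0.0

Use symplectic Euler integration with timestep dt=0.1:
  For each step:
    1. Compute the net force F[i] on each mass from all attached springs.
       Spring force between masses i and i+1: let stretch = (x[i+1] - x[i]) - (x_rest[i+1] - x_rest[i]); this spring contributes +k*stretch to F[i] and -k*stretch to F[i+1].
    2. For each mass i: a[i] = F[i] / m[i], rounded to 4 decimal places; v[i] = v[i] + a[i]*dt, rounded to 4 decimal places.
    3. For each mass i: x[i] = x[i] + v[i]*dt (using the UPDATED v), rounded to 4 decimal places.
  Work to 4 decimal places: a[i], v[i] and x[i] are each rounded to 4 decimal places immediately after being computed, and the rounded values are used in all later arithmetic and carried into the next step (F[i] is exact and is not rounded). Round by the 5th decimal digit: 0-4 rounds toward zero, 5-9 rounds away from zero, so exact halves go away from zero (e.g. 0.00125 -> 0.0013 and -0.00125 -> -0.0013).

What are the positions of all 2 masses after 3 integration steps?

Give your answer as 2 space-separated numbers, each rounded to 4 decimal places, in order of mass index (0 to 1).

Answer: 6.0000 10.0000

Derivation:
Step 0: x=[6.0000 10.0000] v=[0.0000 0.0000]
Step 1: x=[6.0000 10.0000] v=[0.0000 0.0000]
Step 2: x=[6.0000 10.0000] v=[0.0000 0.0000]
Step 3: x=[6.0000 10.0000] v=[0.0000 0.0000]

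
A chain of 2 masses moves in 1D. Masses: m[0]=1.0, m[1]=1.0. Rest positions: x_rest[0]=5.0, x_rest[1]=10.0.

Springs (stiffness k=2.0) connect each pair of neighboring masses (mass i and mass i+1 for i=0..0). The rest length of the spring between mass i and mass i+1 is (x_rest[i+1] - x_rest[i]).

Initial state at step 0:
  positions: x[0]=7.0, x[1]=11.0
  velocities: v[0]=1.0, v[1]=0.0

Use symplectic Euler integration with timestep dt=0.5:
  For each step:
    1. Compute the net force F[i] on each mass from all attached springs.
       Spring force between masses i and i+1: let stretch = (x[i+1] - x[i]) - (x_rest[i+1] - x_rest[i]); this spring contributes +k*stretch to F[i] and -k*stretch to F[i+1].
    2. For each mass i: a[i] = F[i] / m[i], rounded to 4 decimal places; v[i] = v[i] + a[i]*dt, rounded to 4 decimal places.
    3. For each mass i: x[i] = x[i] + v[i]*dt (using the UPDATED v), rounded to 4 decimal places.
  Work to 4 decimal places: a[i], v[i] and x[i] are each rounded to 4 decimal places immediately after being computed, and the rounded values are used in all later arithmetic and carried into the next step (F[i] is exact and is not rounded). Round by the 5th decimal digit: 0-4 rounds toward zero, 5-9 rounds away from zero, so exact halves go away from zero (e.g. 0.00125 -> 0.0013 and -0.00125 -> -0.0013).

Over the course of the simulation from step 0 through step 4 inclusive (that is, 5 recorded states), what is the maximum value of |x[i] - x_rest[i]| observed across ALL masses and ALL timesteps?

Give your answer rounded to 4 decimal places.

Step 0: x=[7.0000 11.0000] v=[1.0000 0.0000]
Step 1: x=[7.0000 11.5000] v=[0.0000 1.0000]
Step 2: x=[6.7500 12.2500] v=[-0.5000 1.5000]
Step 3: x=[6.7500 12.7500] v=[0.0000 1.0000]
Step 4: x=[7.2500 12.7500] v=[1.0000 0.0000]
Max displacement = 2.7500

Answer: 2.7500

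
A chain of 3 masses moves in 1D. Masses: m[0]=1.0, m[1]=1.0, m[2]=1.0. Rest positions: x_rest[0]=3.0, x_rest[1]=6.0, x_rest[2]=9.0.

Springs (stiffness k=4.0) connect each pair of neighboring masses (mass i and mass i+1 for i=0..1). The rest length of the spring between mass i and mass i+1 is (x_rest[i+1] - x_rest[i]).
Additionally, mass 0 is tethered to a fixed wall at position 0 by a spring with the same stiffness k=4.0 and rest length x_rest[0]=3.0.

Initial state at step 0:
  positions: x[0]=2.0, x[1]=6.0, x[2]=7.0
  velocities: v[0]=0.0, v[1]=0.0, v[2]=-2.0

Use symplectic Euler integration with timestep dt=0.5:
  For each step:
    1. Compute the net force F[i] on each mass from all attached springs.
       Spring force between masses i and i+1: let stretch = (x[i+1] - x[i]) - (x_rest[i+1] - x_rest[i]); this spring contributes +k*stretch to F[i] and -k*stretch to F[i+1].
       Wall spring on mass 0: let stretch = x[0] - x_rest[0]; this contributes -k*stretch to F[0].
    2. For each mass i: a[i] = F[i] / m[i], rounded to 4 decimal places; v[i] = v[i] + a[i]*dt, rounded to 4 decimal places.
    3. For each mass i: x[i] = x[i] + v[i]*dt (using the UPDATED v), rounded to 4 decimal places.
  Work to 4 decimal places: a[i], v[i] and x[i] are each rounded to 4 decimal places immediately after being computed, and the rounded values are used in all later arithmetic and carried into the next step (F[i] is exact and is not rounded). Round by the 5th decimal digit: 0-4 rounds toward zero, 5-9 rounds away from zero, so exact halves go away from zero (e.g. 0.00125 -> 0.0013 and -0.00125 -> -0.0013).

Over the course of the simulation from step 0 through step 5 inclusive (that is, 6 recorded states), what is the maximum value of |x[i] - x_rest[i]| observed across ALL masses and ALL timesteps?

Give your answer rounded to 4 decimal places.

Answer: 3.0000

Derivation:
Step 0: x=[2.0000 6.0000 7.0000] v=[0.0000 0.0000 -2.0000]
Step 1: x=[4.0000 3.0000 8.0000] v=[4.0000 -6.0000 2.0000]
Step 2: x=[1.0000 6.0000 7.0000] v=[-6.0000 6.0000 -2.0000]
Step 3: x=[2.0000 5.0000 8.0000] v=[2.0000 -2.0000 2.0000]
Step 4: x=[4.0000 4.0000 9.0000] v=[4.0000 -2.0000 2.0000]
Step 5: x=[2.0000 8.0000 8.0000] v=[-4.0000 8.0000 -2.0000]
Max displacement = 3.0000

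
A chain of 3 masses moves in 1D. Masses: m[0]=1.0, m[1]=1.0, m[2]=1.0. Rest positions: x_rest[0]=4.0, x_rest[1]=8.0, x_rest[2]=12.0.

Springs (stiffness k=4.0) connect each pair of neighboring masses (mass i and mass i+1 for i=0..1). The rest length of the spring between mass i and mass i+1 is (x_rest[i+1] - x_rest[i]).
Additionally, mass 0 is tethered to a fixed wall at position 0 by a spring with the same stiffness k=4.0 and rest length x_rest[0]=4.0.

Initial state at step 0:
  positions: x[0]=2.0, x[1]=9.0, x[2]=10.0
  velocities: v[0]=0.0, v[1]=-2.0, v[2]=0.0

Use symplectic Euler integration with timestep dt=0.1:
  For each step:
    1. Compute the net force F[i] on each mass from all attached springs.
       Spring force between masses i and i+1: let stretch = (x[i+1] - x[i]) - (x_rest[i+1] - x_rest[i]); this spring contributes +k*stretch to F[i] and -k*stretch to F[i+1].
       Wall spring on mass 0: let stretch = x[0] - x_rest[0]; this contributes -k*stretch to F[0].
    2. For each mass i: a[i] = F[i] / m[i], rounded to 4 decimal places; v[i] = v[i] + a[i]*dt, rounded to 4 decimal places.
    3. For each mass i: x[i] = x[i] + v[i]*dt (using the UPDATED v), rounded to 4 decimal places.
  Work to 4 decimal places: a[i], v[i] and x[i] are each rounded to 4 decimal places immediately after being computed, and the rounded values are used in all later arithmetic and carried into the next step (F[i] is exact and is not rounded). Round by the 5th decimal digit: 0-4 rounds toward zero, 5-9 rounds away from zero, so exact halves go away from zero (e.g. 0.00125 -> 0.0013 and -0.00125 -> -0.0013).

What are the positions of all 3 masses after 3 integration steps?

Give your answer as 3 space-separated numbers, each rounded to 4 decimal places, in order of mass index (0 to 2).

Step 0: x=[2.0000 9.0000 10.0000] v=[0.0000 -2.0000 0.0000]
Step 1: x=[2.2000 8.5600 10.1200] v=[2.0000 -4.4000 1.2000]
Step 2: x=[2.5664 7.9280 10.3376] v=[3.6640 -6.3200 2.1760]
Step 3: x=[3.0446 7.1779 10.6188] v=[4.7821 -7.5008 2.8122]

Answer: 3.0446 7.1779 10.6188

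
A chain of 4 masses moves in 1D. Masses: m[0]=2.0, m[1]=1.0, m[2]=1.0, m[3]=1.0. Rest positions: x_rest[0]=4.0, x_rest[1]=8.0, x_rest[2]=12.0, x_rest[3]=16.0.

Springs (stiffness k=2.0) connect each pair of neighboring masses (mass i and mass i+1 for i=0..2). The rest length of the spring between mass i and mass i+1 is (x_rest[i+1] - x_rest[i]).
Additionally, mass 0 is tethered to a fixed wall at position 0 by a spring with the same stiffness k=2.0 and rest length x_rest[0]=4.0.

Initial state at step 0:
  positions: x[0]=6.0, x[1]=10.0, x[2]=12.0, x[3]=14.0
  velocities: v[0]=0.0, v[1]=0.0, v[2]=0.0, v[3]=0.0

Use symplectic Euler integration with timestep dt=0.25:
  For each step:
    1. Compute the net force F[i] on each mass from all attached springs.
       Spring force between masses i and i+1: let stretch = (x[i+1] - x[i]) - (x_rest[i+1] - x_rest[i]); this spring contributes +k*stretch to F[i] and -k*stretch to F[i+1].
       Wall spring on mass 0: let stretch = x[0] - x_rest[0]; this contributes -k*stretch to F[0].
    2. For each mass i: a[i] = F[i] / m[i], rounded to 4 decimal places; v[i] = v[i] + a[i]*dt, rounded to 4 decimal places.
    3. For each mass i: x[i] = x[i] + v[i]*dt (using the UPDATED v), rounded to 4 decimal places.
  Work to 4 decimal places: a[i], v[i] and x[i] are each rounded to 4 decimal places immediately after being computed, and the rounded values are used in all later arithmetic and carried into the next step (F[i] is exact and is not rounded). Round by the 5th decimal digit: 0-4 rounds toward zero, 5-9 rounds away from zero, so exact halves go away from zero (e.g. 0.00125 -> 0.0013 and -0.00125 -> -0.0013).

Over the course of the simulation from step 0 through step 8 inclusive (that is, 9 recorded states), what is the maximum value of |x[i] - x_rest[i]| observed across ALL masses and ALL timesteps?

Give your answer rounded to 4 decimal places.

Step 0: x=[6.0000 10.0000 12.0000 14.0000] v=[0.0000 0.0000 0.0000 0.0000]
Step 1: x=[5.8750 9.7500 12.0000 14.2500] v=[-0.5000 -1.0000 0.0000 1.0000]
Step 2: x=[5.6250 9.2969 12.0000 14.7188] v=[-1.0000 -1.8125 0.0000 1.8750]
Step 3: x=[5.2529 8.7227 12.0020 15.3477] v=[-1.4883 -2.2969 0.0079 2.5156]
Step 4: x=[4.7694 8.1247 12.0123 16.0584] v=[-1.9341 -2.3922 0.0411 2.8428]
Step 5: x=[4.1975 7.5932 12.0424 16.7634] v=[-2.2876 -2.1261 0.1204 2.8198]
Step 6: x=[3.5755 7.1934 12.1065 17.3782] v=[-2.4881 -1.5994 0.2563 2.4593]
Step 7: x=[2.9561 6.9555 12.2154 17.8341] v=[-2.4775 -0.9518 0.4356 1.8235]
Step 8: x=[2.4019 6.8751 12.3692 18.0877] v=[-2.2167 -0.3216 0.6150 1.0142]
Max displacement = 2.0877

Answer: 2.0877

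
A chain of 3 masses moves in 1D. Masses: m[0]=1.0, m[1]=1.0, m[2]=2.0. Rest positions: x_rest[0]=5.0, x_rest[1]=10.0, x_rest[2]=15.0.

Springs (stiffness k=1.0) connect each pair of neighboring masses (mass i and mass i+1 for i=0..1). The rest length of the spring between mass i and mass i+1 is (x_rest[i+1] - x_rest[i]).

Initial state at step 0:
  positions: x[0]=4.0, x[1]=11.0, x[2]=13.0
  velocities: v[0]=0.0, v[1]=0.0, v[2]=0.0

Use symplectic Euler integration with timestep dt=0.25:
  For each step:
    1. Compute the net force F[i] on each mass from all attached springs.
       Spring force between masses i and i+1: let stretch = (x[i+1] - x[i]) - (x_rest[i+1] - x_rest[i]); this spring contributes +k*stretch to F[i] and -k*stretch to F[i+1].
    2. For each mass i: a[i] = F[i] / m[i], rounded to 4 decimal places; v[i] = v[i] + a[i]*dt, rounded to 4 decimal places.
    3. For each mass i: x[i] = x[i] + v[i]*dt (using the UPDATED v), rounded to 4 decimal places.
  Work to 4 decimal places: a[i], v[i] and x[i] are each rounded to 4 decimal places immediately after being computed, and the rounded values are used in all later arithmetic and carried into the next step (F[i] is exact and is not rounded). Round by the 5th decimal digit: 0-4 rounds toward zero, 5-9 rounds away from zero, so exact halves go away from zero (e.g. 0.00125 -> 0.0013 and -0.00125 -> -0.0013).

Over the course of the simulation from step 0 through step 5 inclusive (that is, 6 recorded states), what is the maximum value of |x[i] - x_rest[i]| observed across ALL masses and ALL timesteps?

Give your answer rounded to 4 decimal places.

Answer: 2.0824

Derivation:
Step 0: x=[4.0000 11.0000 13.0000] v=[0.0000 0.0000 0.0000]
Step 1: x=[4.1250 10.6875 13.0938] v=[0.5000 -1.2500 0.3750]
Step 2: x=[4.3477 10.1152 13.2686] v=[0.8906 -2.2891 0.6992]
Step 3: x=[4.6183 9.3796 13.5011] v=[1.0825 -2.9426 0.9300]
Step 4: x=[4.8740 8.6040 13.7611] v=[1.0228 -3.1026 1.0398]
Step 5: x=[5.0503 7.9176 14.0162] v=[0.7053 -2.7458 1.0202]
Max displacement = 2.0824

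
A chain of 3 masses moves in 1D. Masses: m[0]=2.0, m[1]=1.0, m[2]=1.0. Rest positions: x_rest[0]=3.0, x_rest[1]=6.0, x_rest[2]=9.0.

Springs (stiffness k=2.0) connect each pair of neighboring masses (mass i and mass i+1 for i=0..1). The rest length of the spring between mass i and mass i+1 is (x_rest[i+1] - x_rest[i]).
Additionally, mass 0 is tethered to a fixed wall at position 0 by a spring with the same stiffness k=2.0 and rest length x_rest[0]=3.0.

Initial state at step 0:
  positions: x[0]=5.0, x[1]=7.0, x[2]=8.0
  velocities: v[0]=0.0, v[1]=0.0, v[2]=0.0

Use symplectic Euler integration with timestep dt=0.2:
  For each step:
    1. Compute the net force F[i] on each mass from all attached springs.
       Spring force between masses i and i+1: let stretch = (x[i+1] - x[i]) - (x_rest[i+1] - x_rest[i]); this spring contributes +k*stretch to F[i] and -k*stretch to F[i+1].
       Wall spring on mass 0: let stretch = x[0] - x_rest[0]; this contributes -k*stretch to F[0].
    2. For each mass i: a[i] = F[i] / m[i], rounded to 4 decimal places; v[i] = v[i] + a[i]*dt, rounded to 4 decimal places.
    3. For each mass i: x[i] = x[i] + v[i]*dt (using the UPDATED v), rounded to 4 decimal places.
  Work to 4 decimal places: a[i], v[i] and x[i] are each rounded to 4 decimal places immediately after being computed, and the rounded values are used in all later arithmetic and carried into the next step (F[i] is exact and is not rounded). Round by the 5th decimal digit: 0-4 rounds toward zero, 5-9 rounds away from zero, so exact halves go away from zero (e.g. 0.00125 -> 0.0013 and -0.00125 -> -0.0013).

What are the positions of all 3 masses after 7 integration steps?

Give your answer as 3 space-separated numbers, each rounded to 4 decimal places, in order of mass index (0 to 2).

Step 0: x=[5.0000 7.0000 8.0000] v=[0.0000 0.0000 0.0000]
Step 1: x=[4.8800 6.9200 8.1600] v=[-0.6000 -0.4000 0.8000]
Step 2: x=[4.6464 6.7760 8.4608] v=[-1.1680 -0.7200 1.5040]
Step 3: x=[4.3121 6.5964 8.8668] v=[-1.6714 -0.8979 2.0301]
Step 4: x=[3.8967 6.4157 9.3312] v=[-2.0770 -0.9035 2.3219]
Step 5: x=[3.4262 6.2667 9.8023] v=[-2.3525 -0.7449 2.3557]
Step 6: x=[2.9323 6.1733 10.2306] v=[-2.4696 -0.4669 2.1415]
Step 7: x=[2.4507 6.1452 10.5743] v=[-2.4079 -0.1404 1.7186]

Answer: 2.4507 6.1452 10.5743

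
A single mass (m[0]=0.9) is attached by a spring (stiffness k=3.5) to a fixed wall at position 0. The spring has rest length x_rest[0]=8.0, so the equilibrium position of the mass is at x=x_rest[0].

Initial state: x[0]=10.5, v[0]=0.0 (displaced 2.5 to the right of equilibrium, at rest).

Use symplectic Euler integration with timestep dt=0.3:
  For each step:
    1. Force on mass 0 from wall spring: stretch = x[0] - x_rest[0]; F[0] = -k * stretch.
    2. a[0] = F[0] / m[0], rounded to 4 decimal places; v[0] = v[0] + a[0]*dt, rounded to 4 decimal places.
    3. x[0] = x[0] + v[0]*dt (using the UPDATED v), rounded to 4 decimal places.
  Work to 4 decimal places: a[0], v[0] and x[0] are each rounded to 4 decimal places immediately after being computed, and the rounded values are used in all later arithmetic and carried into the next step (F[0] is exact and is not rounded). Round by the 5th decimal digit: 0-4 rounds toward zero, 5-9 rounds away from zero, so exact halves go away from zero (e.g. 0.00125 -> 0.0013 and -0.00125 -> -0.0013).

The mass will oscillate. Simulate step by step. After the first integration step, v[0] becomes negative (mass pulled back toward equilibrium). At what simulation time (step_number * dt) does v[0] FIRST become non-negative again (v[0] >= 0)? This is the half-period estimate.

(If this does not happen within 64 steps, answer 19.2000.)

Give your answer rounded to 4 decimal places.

Step 0: x=[10.5000] v=[0.0000]
Step 1: x=[9.6250] v=[-2.9167]
Step 2: x=[8.1813] v=[-4.8125]
Step 3: x=[6.6741] v=[-5.0240]
Step 4: x=[5.6310] v=[-3.4771]
Step 5: x=[5.4170] v=[-0.7133]
Step 6: x=[6.1071] v=[2.3002]
First v>=0 after going negative at step 6, time=1.8000

Answer: 1.8000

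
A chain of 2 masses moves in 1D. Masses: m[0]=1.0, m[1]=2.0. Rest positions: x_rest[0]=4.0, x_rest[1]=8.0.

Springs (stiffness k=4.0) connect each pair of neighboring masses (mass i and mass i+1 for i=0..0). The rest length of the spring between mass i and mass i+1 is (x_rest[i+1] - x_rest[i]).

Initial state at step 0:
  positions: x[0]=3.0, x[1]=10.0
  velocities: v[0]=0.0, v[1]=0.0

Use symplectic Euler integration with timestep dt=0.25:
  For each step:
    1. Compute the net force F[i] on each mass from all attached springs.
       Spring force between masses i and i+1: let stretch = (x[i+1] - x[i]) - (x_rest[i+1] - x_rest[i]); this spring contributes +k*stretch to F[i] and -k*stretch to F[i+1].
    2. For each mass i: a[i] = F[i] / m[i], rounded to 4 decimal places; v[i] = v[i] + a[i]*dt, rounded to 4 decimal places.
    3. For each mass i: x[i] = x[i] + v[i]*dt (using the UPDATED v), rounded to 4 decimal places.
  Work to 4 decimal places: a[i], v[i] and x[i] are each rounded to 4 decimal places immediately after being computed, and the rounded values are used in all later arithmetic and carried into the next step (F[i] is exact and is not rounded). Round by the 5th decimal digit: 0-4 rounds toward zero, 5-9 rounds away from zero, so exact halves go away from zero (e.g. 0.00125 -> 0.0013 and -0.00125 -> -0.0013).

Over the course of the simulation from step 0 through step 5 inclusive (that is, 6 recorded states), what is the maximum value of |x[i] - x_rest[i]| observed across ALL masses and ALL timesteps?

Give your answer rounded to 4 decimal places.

Step 0: x=[3.0000 10.0000] v=[0.0000 0.0000]
Step 1: x=[3.7500 9.6250] v=[3.0000 -1.5000]
Step 2: x=[4.9688 9.0156] v=[4.8750 -2.4375]
Step 3: x=[6.1993 8.4004] v=[4.9218 -2.4609]
Step 4: x=[6.9800 8.0100] v=[3.1229 -1.5615]
Step 5: x=[7.0182 7.9909] v=[0.1529 -0.0765]
Max displacement = 3.0182

Answer: 3.0182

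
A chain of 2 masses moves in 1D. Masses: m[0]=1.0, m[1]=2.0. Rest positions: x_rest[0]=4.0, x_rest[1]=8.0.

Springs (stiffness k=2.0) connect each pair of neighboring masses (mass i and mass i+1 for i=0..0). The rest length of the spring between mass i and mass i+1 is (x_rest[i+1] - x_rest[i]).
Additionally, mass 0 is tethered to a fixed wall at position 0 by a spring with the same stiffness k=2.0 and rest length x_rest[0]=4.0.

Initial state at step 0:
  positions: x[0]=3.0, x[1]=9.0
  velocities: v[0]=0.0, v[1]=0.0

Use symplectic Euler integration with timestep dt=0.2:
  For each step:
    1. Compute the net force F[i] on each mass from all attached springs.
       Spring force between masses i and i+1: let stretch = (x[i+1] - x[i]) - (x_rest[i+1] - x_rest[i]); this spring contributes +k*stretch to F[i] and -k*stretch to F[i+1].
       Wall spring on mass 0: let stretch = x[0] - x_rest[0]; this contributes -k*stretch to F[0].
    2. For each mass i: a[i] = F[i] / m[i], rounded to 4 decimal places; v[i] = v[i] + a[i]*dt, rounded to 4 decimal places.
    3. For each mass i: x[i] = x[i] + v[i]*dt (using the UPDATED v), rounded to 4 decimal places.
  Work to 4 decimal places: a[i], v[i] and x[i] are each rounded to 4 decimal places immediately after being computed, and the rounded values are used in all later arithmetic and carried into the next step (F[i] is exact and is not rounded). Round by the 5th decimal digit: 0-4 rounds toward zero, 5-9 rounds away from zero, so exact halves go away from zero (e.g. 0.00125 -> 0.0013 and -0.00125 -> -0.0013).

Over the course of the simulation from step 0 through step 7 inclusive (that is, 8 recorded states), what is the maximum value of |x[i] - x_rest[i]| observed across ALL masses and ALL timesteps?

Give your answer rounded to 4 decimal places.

Answer: 1.5662

Derivation:
Step 0: x=[3.0000 9.0000] v=[0.0000 0.0000]
Step 1: x=[3.2400 8.9200] v=[1.2000 -0.4000]
Step 2: x=[3.6752 8.7728] v=[2.1760 -0.7360]
Step 3: x=[4.2242 8.5817] v=[2.7450 -0.9555]
Step 4: x=[4.7839 8.3763] v=[2.7983 -1.0270]
Step 5: x=[5.2482 8.1872] v=[2.3217 -0.9455]
Step 6: x=[5.5278 8.0405] v=[1.3980 -0.7333]
Step 7: x=[5.5662 7.9533] v=[0.1920 -0.4358]
Max displacement = 1.5662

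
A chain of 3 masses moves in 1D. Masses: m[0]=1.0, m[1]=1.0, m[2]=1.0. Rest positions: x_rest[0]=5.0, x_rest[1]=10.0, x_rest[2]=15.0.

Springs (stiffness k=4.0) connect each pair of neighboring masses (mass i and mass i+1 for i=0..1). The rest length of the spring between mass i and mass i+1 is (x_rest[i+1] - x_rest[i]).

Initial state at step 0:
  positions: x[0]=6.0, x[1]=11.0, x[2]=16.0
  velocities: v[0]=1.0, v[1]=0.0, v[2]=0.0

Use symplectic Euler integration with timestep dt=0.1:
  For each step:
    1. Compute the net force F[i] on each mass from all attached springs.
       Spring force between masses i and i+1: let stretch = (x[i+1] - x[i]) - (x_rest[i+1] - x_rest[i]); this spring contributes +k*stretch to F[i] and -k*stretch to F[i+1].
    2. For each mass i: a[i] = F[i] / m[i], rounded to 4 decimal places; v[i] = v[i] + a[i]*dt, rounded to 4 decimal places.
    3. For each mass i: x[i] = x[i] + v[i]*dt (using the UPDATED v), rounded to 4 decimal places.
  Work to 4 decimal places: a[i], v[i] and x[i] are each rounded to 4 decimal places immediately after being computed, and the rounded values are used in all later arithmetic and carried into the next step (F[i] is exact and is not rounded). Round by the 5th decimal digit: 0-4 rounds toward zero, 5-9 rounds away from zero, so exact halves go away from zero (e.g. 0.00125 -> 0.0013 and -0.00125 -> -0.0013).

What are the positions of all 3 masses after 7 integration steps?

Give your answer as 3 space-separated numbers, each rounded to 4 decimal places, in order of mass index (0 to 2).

Answer: 6.5127 11.1701 16.0173

Derivation:
Step 0: x=[6.0000 11.0000 16.0000] v=[1.0000 0.0000 0.0000]
Step 1: x=[6.1000 11.0000 16.0000] v=[1.0000 0.0000 0.0000]
Step 2: x=[6.1960 11.0040 16.0000] v=[0.9600 0.0400 0.0000]
Step 3: x=[6.2843 11.0155 16.0002] v=[0.8832 0.1152 0.0016]
Step 4: x=[6.3619 11.0372 16.0010] v=[0.7757 0.2166 0.0077]
Step 5: x=[6.4265 11.0704 16.0032] v=[0.6458 0.3320 0.0222]
Step 6: x=[6.4768 11.1152 16.0081] v=[0.5034 0.4476 0.0491]
Step 7: x=[6.5127 11.1701 16.0173] v=[0.3588 0.5494 0.0919]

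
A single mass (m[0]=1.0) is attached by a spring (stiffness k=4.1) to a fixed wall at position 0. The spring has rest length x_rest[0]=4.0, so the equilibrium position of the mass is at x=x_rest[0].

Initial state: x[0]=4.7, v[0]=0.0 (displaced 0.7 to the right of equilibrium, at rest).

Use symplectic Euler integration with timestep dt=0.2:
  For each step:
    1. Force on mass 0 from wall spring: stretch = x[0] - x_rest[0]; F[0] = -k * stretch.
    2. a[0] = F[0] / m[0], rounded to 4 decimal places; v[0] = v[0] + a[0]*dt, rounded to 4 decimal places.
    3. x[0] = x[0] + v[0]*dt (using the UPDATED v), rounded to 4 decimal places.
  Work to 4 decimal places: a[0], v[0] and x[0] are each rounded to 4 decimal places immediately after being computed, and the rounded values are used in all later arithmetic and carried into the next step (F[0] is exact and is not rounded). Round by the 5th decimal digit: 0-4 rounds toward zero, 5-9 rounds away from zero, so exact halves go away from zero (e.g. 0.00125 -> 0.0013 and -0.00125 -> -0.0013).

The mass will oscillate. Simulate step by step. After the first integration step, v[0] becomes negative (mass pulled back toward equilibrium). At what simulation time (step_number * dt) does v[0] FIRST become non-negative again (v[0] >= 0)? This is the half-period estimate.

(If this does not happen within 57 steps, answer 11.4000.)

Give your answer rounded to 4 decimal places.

Step 0: x=[4.7000] v=[0.0000]
Step 1: x=[4.5852] v=[-0.5740]
Step 2: x=[4.3744] v=[-1.0539]
Step 3: x=[4.1022] v=[-1.3609]
Step 4: x=[3.8133] v=[-1.4447]
Step 5: x=[3.5550] v=[-1.2916]
Step 6: x=[3.3697] v=[-0.9267]
Step 7: x=[3.2877] v=[-0.4099]
Step 8: x=[3.3225] v=[0.1742]
First v>=0 after going negative at step 8, time=1.6000

Answer: 1.6000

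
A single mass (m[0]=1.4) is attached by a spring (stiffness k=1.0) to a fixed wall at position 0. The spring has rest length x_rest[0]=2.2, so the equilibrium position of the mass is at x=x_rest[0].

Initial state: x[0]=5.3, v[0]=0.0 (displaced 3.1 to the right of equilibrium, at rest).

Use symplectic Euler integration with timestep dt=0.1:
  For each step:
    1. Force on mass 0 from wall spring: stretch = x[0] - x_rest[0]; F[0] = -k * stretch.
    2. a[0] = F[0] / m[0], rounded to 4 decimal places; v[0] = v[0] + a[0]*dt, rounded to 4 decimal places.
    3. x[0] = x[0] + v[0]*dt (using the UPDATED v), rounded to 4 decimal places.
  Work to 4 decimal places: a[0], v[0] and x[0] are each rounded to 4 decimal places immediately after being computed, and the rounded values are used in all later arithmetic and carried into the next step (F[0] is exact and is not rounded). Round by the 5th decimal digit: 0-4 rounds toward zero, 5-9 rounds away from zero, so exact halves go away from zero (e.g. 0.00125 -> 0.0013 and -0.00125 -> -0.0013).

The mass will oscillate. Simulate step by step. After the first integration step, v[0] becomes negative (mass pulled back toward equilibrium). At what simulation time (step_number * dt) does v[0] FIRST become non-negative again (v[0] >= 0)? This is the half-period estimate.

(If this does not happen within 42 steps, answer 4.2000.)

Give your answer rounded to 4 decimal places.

Answer: 3.8000

Derivation:
Step 0: x=[5.3000] v=[0.0000]
Step 1: x=[5.2779] v=[-0.2214]
Step 2: x=[5.2338] v=[-0.4413]
Step 3: x=[5.1680] v=[-0.6580]
Step 4: x=[5.0810] v=[-0.8700]
Step 5: x=[4.9734] v=[-1.0758]
Step 6: x=[4.8460] v=[-1.2739]
Step 7: x=[4.6997] v=[-1.4629]
Step 8: x=[4.5356] v=[-1.6415]
Step 9: x=[4.3548] v=[-1.8083]
Step 10: x=[4.1586] v=[-1.9622]
Step 11: x=[3.9484] v=[-2.1021]
Step 12: x=[3.7257] v=[-2.2270]
Step 13: x=[3.4921] v=[-2.3360]
Step 14: x=[3.2493] v=[-2.4283]
Step 15: x=[2.9990] v=[-2.5033]
Step 16: x=[2.7430] v=[-2.5604]
Step 17: x=[2.4831] v=[-2.5992]
Step 18: x=[2.2212] v=[-2.6194]
Step 19: x=[1.9591] v=[-2.6209]
Step 20: x=[1.6987] v=[-2.6037]
Step 21: x=[1.4419] v=[-2.5679]
Step 22: x=[1.1905] v=[-2.5138]
Step 23: x=[0.9463] v=[-2.4417]
Step 24: x=[0.7111] v=[-2.3522]
Step 25: x=[0.4865] v=[-2.2459]
Step 26: x=[0.2742] v=[-2.1235]
Step 27: x=[0.0756] v=[-1.9859]
Step 28: x=[-0.1078] v=[-1.8342]
Step 29: x=[-0.2747] v=[-1.6694]
Step 30: x=[-0.4240] v=[-1.4926]
Step 31: x=[-0.5545] v=[-1.3052]
Step 32: x=[-0.6654] v=[-1.1085]
Step 33: x=[-0.7558] v=[-0.9038]
Step 34: x=[-0.8251] v=[-0.6927]
Step 35: x=[-0.8728] v=[-0.4766]
Step 36: x=[-0.8985] v=[-0.2571]
Step 37: x=[-0.9021] v=[-0.0358]
Step 38: x=[-0.8835] v=[0.1858]
First v>=0 after going negative at step 38, time=3.8000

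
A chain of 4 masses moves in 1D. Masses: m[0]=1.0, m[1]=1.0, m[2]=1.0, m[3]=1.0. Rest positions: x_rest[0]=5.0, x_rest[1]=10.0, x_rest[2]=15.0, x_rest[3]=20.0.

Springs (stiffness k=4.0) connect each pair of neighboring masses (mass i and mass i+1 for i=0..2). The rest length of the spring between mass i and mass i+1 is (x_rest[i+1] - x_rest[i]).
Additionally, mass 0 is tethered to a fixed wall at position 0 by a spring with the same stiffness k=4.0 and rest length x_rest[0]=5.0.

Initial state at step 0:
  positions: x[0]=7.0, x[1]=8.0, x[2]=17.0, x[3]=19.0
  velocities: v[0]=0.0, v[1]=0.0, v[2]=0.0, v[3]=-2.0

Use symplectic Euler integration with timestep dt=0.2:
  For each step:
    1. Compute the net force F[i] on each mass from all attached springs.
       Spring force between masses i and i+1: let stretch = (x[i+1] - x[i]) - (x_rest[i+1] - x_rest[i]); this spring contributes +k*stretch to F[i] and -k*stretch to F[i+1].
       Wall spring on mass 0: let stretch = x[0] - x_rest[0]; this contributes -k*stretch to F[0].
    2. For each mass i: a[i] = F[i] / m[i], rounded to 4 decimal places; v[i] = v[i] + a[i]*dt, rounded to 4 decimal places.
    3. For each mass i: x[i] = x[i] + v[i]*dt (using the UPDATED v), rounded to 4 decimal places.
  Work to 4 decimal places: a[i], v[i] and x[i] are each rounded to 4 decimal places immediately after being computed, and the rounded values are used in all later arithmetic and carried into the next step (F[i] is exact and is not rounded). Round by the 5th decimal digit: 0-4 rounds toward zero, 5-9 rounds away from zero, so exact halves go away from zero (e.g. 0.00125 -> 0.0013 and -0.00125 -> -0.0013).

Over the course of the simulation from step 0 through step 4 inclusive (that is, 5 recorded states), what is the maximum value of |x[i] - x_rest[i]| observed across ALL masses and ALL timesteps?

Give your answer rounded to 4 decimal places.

Step 0: x=[7.0000 8.0000 17.0000 19.0000] v=[0.0000 0.0000 0.0000 -2.0000]
Step 1: x=[6.0400 9.2800 15.8800 19.0800] v=[-4.8000 6.4000 -5.6000 0.4000]
Step 2: x=[4.6320 11.0976 14.2160 19.4480] v=[-7.0400 9.0880 -8.3200 1.8400]
Step 3: x=[3.5174 12.3796 12.8902 19.7789] v=[-5.5731 6.4102 -6.6291 1.6544]
Step 4: x=[3.2579 12.3254 12.5849 19.8076] v=[-1.2973 -0.2711 -1.5266 0.1434]
Max displacement = 2.4151

Answer: 2.4151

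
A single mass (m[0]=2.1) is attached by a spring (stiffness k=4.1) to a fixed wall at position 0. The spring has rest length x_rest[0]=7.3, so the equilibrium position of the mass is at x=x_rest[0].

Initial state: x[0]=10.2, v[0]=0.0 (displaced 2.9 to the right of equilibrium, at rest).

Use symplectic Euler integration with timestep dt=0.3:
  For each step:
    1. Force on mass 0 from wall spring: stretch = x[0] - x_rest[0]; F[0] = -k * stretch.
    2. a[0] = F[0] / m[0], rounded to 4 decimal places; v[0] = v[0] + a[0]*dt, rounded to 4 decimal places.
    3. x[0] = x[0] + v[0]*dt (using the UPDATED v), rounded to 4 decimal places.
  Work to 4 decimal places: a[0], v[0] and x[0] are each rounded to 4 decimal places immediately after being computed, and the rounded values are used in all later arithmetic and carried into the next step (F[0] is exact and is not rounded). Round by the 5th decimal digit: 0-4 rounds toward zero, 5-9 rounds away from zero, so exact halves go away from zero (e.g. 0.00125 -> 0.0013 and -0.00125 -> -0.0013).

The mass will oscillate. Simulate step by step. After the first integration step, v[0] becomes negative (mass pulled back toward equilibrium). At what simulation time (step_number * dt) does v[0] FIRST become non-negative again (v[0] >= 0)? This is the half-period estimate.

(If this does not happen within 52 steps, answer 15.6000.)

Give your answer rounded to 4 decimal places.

Answer: 2.4000

Derivation:
Step 0: x=[10.2000] v=[0.0000]
Step 1: x=[9.6904] v=[-1.6986]
Step 2: x=[8.7608] v=[-3.0987]
Step 3: x=[7.5745] v=[-3.9543]
Step 4: x=[6.3400] v=[-4.1151]
Step 5: x=[5.2742] v=[-3.5528]
Step 6: x=[4.5643] v=[-2.3663]
Step 7: x=[4.3351] v=[-0.7640]
Step 8: x=[4.6269] v=[0.9726]
First v>=0 after going negative at step 8, time=2.4000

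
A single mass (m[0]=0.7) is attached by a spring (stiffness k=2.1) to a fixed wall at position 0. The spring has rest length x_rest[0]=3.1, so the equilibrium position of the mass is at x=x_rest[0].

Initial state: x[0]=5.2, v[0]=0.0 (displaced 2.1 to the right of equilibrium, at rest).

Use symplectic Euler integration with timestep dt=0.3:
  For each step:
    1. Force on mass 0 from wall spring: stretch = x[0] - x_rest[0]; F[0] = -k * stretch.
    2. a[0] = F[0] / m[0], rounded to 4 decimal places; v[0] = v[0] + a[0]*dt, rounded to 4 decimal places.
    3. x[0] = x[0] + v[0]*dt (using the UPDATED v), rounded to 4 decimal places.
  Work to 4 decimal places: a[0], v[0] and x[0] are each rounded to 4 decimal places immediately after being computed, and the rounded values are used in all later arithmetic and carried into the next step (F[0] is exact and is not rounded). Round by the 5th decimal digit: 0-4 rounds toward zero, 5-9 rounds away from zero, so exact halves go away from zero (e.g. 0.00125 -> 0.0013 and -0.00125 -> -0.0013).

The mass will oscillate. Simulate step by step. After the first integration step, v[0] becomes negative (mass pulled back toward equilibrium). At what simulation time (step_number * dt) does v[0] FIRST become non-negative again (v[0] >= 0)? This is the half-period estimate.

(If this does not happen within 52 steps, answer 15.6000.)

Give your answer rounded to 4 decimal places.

Answer: 1.8000

Derivation:
Step 0: x=[5.2000] v=[0.0000]
Step 1: x=[4.6330] v=[-1.8900]
Step 2: x=[3.6521] v=[-3.2697]
Step 3: x=[2.5221] v=[-3.7666]
Step 4: x=[1.5482] v=[-3.2465]
Step 5: x=[0.9932] v=[-1.8499]
Step 6: x=[1.0071] v=[0.0462]
First v>=0 after going negative at step 6, time=1.8000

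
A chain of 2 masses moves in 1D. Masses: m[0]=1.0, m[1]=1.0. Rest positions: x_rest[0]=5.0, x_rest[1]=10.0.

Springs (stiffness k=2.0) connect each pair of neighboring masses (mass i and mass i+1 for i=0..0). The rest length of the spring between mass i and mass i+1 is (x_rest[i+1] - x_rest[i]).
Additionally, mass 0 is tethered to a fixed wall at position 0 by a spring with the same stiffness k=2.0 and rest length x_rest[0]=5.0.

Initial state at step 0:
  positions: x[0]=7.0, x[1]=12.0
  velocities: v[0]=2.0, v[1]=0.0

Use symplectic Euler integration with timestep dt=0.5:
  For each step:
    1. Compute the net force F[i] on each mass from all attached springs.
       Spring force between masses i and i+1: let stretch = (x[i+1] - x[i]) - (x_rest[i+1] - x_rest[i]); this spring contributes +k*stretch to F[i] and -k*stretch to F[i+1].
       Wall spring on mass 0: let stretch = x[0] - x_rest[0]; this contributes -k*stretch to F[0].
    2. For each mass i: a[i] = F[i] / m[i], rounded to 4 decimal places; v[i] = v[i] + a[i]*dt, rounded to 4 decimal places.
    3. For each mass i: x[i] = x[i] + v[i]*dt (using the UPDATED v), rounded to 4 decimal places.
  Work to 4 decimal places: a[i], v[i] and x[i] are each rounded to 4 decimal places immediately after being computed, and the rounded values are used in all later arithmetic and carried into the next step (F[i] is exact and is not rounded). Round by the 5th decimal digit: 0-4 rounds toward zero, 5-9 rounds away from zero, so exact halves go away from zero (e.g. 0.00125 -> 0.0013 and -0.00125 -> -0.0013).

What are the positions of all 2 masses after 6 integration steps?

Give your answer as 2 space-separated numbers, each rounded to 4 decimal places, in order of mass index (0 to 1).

Step 0: x=[7.0000 12.0000] v=[2.0000 0.0000]
Step 1: x=[7.0000 12.0000] v=[0.0000 0.0000]
Step 2: x=[6.0000 12.0000] v=[-2.0000 0.0000]
Step 3: x=[5.0000 11.5000] v=[-2.0000 -1.0000]
Step 4: x=[4.7500 10.2500] v=[-0.5000 -2.5000]
Step 5: x=[4.8750 8.7500] v=[0.2500 -3.0000]
Step 6: x=[4.5000 7.8125] v=[-0.7500 -1.8750]

Answer: 4.5000 7.8125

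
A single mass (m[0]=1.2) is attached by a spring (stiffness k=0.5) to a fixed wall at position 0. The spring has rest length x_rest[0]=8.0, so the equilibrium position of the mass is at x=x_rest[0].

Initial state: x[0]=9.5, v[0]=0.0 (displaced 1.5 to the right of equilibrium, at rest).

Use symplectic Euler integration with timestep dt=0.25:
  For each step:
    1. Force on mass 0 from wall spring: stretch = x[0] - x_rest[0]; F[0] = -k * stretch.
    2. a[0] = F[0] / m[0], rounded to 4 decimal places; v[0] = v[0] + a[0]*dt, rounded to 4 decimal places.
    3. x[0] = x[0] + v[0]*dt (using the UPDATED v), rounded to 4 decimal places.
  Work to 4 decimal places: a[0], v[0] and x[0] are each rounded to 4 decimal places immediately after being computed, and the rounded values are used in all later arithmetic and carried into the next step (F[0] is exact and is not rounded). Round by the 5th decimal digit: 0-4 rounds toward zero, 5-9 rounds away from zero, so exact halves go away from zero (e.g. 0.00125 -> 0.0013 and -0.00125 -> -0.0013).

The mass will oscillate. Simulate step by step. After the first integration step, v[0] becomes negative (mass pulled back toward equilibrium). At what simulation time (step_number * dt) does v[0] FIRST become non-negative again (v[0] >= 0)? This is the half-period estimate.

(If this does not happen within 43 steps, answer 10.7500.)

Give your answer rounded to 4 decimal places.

Step 0: x=[9.5000] v=[0.0000]
Step 1: x=[9.4609] v=[-0.1563]
Step 2: x=[9.3838] v=[-0.3085]
Step 3: x=[9.2706] v=[-0.4527]
Step 4: x=[9.1243] v=[-0.5851]
Step 5: x=[8.9488] v=[-0.7022]
Step 6: x=[8.7486] v=[-0.8010]
Step 7: x=[8.5289] v=[-0.8790]
Step 8: x=[8.2954] v=[-0.9341]
Step 9: x=[8.0542] v=[-0.9649]
Step 10: x=[7.8116] v=[-0.9706]
Step 11: x=[7.5739] v=[-0.9510]
Step 12: x=[7.3473] v=[-0.9066]
Step 13: x=[7.1377] v=[-0.8386]
Step 14: x=[6.9505] v=[-0.7488]
Step 15: x=[6.7906] v=[-0.6395]
Step 16: x=[6.6622] v=[-0.5135]
Step 17: x=[6.5687] v=[-0.3742]
Step 18: x=[6.5124] v=[-0.2251]
Step 19: x=[6.4949] v=[-0.0702]
Step 20: x=[6.5166] v=[0.0866]
First v>=0 after going negative at step 20, time=5.0000

Answer: 5.0000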